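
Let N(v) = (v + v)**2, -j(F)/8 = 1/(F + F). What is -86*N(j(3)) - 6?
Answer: -5558/9 ≈ -617.56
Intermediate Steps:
j(F) = -4/F (j(F) = -8/(F + F) = -8*1/(2*F) = -4/F)
N(v) = 4*v**2 (N(v) = (2*v)**2 = 4*v**2)
-86*N(j(3)) - 6 = -344*(-4/3)**2 - 6 = -344*16/9 - 6 = -86*64/9 - 6 = -5504/9 - 6 = -5558/9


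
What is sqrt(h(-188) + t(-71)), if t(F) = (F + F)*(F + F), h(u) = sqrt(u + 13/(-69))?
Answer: sqrt(96000804 + 483*I*sqrt(18285))/69 ≈ 142.0 + 0.048303*I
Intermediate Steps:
h(u) = sqrt(-13/69 + u) (h(u) = sqrt(u + 13*(-1/69)) = sqrt(u - 13/69) = sqrt(-13/69 + u))
t(F) = 4*F**2 (t(F) = (2*F)*(2*F) = 4*F**2)
sqrt(h(-188) + t(-71)) = sqrt(sqrt(-897 + 4761*(-188))/69 + 4*(-71)**2) = sqrt(sqrt(-897 - 895068)/69 + 4*5041) = sqrt(sqrt(-895965)/69 + 20164) = sqrt((7*I*sqrt(18285))/69 + 20164) = sqrt(7*I*sqrt(18285)/69 + 20164) = sqrt(20164 + 7*I*sqrt(18285)/69)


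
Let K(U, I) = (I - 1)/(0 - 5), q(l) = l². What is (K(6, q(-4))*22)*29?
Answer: -1914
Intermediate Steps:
K(U, I) = ⅕ - I/5 (K(U, I) = (-1 + I)/(-5) = (-1 + I)*(-⅕) = ⅕ - I/5)
(K(6, q(-4))*22)*29 = ((⅕ - ⅕*(-4)²)*22)*29 = ((⅕ - ⅕*16)*22)*29 = ((⅕ - 16/5)*22)*29 = -3*22*29 = -66*29 = -1914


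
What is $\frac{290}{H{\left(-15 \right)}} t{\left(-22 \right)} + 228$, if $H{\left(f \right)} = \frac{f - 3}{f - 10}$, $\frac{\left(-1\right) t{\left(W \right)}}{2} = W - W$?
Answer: $228$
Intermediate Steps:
$t{\left(W \right)} = 0$ ($t{\left(W \right)} = - 2 \left(W - W\right) = \left(-2\right) 0 = 0$)
$H{\left(f \right)} = \frac{-3 + f}{-10 + f}$
$\frac{290}{H{\left(-15 \right)}} t{\left(-22 \right)} + 228 = \frac{290}{\frac{1}{-10 - 15} \left(-3 - 15\right)} 0 + 228 = \frac{290}{\frac{1}{-25} \left(-18\right)} 0 + 228 = \frac{290}{\left(- \frac{1}{25}\right) \left(-18\right)} 0 + 228 = \frac{290}{\frac{18}{25}} \cdot 0 + 228 = 290 \cdot \frac{25}{18} \cdot 0 + 228 = \frac{3625}{9} \cdot 0 + 228 = 0 + 228 = 228$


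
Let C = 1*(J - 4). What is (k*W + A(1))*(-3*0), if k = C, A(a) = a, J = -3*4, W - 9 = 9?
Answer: 0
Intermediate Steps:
W = 18 (W = 9 + 9 = 18)
J = -12
C = -16 (C = 1*(-12 - 4) = 1*(-16) = -16)
k = -16
(k*W + A(1))*(-3*0) = (-16*18 + 1)*(-3*0) = (-288 + 1)*0 = -287*0 = 0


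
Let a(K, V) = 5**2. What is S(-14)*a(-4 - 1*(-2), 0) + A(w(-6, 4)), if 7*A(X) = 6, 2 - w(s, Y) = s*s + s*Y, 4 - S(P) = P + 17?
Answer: 181/7 ≈ 25.857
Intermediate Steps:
S(P) = -13 - P (S(P) = 4 - (P + 17) = 4 - (17 + P) = 4 + (-17 - P) = -13 - P)
a(K, V) = 25
w(s, Y) = 2 - s**2 - Y*s (w(s, Y) = 2 - (s*s + s*Y) = 2 - (s**2 + Y*s) = 2 + (-s**2 - Y*s) = 2 - s**2 - Y*s)
A(X) = 6/7 (A(X) = (1/7)*6 = 6/7)
S(-14)*a(-4 - 1*(-2), 0) + A(w(-6, 4)) = (-13 - 1*(-14))*25 + 6/7 = (-13 + 14)*25 + 6/7 = 1*25 + 6/7 = 25 + 6/7 = 181/7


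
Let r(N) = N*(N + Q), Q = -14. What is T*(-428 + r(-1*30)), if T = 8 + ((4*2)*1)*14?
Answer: 107040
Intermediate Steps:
r(N) = N*(-14 + N) (r(N) = N*(N - 14) = N*(-14 + N))
T = 120 (T = 8 + (8*1)*14 = 8 + 8*14 = 8 + 112 = 120)
T*(-428 + r(-1*30)) = 120*(-428 + (-1*30)*(-14 - 1*30)) = 120*(-428 - 30*(-14 - 30)) = 120*(-428 - 30*(-44)) = 120*(-428 + 1320) = 120*892 = 107040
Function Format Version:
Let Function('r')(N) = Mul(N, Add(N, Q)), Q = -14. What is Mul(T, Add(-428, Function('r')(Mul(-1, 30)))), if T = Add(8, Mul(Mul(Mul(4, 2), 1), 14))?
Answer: 107040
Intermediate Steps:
Function('r')(N) = Mul(N, Add(-14, N)) (Function('r')(N) = Mul(N, Add(N, -14)) = Mul(N, Add(-14, N)))
T = 120 (T = Add(8, Mul(Mul(8, 1), 14)) = Add(8, Mul(8, 14)) = Add(8, 112) = 120)
Mul(T, Add(-428, Function('r')(Mul(-1, 30)))) = Mul(120, Add(-428, Mul(Mul(-1, 30), Add(-14, Mul(-1, 30))))) = Mul(120, Add(-428, Mul(-30, Add(-14, -30)))) = Mul(120, Add(-428, Mul(-30, -44))) = Mul(120, Add(-428, 1320)) = Mul(120, 892) = 107040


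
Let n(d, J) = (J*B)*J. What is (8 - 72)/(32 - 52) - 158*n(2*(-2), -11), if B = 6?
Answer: -573524/5 ≈ -1.1470e+5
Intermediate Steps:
n(d, J) = 6*J² (n(d, J) = (J*6)*J = (6*J)*J = 6*J²)
(8 - 72)/(32 - 52) - 158*n(2*(-2), -11) = (8 - 72)/(32 - 52) - 948*(-11)² = -64/(-20) - 948*121 = -64*(-1/20) - 158*726 = 16/5 - 114708 = -573524/5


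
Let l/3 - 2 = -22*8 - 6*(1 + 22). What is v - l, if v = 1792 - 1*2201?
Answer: 527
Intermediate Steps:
v = -409 (v = 1792 - 2201 = -409)
l = -936 (l = 6 + 3*(-22*8 - 6*(1 + 22)) = 6 + 3*(-176 - 6*23) = 6 + 3*(-176 - 1*138) = 6 + 3*(-176 - 138) = 6 + 3*(-314) = 6 - 942 = -936)
v - l = -409 - 1*(-936) = -409 + 936 = 527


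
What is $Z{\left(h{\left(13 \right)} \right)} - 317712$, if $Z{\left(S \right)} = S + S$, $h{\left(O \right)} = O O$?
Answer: $-317374$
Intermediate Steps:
$h{\left(O \right)} = O^{2}$
$Z{\left(S \right)} = 2 S$
$Z{\left(h{\left(13 \right)} \right)} - 317712 = 2 \cdot 13^{2} - 317712 = 2 \cdot 169 - 317712 = 338 - 317712 = -317374$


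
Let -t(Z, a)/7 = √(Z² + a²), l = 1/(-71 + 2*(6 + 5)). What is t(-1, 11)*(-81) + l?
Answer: -1/49 + 567*√122 ≈ 6262.7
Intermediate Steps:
l = -1/49 (l = 1/(-71 + 2*11) = 1/(-71 + 22) = 1/(-49) = -1/49 ≈ -0.020408)
t(Z, a) = -7*√(Z² + a²)
t(-1, 11)*(-81) + l = -7*√((-1)² + 11²)*(-81) - 1/49 = -7*√(1 + 121)*(-81) - 1/49 = -7*√122*(-81) - 1/49 = 567*√122 - 1/49 = -1/49 + 567*√122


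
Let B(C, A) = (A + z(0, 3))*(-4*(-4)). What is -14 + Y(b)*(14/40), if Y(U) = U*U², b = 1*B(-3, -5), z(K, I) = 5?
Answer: -14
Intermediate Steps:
B(C, A) = 80 + 16*A (B(C, A) = (A + 5)*(-4*(-4)) = (5 + A)*16 = 80 + 16*A)
b = 0 (b = 1*(80 + 16*(-5)) = 1*(80 - 80) = 1*0 = 0)
Y(U) = U³
-14 + Y(b)*(14/40) = -14 + 0³*(14/40) = -14 + 0*(14*(1/40)) = -14 + 0*(7/20) = -14 + 0 = -14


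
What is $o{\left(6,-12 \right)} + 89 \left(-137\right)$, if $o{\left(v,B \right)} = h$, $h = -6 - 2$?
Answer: $-12201$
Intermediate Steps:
$h = -8$
$o{\left(v,B \right)} = -8$
$o{\left(6,-12 \right)} + 89 \left(-137\right) = -8 + 89 \left(-137\right) = -8 - 12193 = -12201$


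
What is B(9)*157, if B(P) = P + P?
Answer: 2826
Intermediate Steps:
B(P) = 2*P
B(9)*157 = (2*9)*157 = 18*157 = 2826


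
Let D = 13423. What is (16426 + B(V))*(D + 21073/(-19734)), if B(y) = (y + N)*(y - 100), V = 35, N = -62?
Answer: 370428657233/1518 ≈ 2.4402e+8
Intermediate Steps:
B(y) = (-100 + y)*(-62 + y) (B(y) = (y - 62)*(y - 100) = (-62 + y)*(-100 + y) = (-100 + y)*(-62 + y))
(16426 + B(V))*(D + 21073/(-19734)) = (16426 + (6200 + 35² - 162*35))*(13423 + 21073/(-19734)) = (16426 + (6200 + 1225 - 5670))*(13423 + 21073*(-1/19734)) = (16426 + 1755)*(13423 - 1621/1518) = 18181*(20374493/1518) = 370428657233/1518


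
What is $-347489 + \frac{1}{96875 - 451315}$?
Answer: $- \frac{123164001161}{354440} \approx -3.4749 \cdot 10^{5}$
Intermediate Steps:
$-347489 + \frac{1}{96875 - 451315} = -347489 + \frac{1}{-354440} = -347489 - \frac{1}{354440} = - \frac{123164001161}{354440}$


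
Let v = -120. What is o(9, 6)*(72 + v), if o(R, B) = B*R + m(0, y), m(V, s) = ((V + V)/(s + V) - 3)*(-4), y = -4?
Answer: -3168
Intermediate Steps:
m(V, s) = 12 - 8*V/(V + s) (m(V, s) = ((2*V)/(V + s) - 3)*(-4) = (2*V/(V + s) - 3)*(-4) = (-3 + 2*V/(V + s))*(-4) = 12 - 8*V/(V + s))
o(R, B) = 12 + B*R (o(R, B) = B*R + 4*(0 + 3*(-4))/(0 - 4) = B*R + 4*(0 - 12)/(-4) = B*R + 4*(-1/4)*(-12) = B*R + 12 = 12 + B*R)
o(9, 6)*(72 + v) = (12 + 6*9)*(72 - 120) = (12 + 54)*(-48) = 66*(-48) = -3168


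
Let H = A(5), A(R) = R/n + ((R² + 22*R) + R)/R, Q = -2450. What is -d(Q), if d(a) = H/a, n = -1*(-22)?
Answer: 621/53900 ≈ 0.011521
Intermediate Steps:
n = 22
A(R) = R/22 + (R² + 23*R)/R (A(R) = R/22 + ((R² + 22*R) + R)/R = R*(1/22) + (R² + 23*R)/R = R/22 + (R² + 23*R)/R)
H = 621/22 (H = 23 + (23/22)*5 = 23 + 115/22 = 621/22 ≈ 28.227)
d(a) = 621/(22*a)
-d(Q) = -621/(22*(-2450)) = -621*(-1)/(22*2450) = -1*(-621/53900) = 621/53900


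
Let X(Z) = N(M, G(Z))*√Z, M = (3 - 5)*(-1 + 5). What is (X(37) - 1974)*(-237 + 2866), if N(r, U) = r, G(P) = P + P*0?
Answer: -5189646 - 21032*√37 ≈ -5.3176e+6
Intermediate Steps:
G(P) = P (G(P) = P + 0 = P)
M = -8 (M = -2*4 = -8)
X(Z) = -8*√Z
(X(37) - 1974)*(-237 + 2866) = (-8*√37 - 1974)*(-237 + 2866) = (-1974 - 8*√37)*2629 = -5189646 - 21032*√37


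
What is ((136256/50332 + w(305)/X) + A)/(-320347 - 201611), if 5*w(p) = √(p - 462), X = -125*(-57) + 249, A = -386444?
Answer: 810431798/1094632919 - I*√157/19244591460 ≈ 0.74037 - 6.5109e-10*I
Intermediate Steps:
X = 7374 (X = 7125 + 249 = 7374)
w(p) = √(-462 + p)/5 (w(p) = √(p - 462)/5 = √(-462 + p)/5)
((136256/50332 + w(305)/X) + A)/(-320347 - 201611) = ((136256/50332 + (√(-462 + 305)/5)/7374) - 386444)/(-320347 - 201611) = ((136256*(1/50332) + (√(-157)/5)*(1/7374)) - 386444)/(-521958) = ((34064/12583 + ((I*√157)/5)*(1/7374)) - 386444)*(-1/521958) = ((34064/12583 + (I*√157/5)*(1/7374)) - 386444)*(-1/521958) = ((34064/12583 + I*√157/36870) - 386444)*(-1/521958) = (-4862590788/12583 + I*√157/36870)*(-1/521958) = 810431798/1094632919 - I*√157/19244591460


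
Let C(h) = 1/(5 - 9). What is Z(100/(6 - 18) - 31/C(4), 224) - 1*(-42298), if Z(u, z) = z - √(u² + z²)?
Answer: 42522 - √571993/3 ≈ 42270.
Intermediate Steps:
C(h) = -¼ (C(h) = 1/(-4) = -¼)
Z(100/(6 - 18) - 31/C(4), 224) - 1*(-42298) = (224 - √((100/(6 - 18) - 31/(-¼))² + 224²)) - 1*(-42298) = (224 - √((100/(-12) - 31*(-4))² + 50176)) + 42298 = (224 - √((100*(-1/12) + 124)² + 50176)) + 42298 = (224 - √((-25/3 + 124)² + 50176)) + 42298 = (224 - √((347/3)² + 50176)) + 42298 = (224 - √(120409/9 + 50176)) + 42298 = (224 - √(571993/9)) + 42298 = (224 - √571993/3) + 42298 = 42522 - √571993/3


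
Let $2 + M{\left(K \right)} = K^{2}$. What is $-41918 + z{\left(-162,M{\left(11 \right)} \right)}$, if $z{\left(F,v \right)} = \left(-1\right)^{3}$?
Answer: $-41919$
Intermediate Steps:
$M{\left(K \right)} = -2 + K^{2}$
$z{\left(F,v \right)} = -1$
$-41918 + z{\left(-162,M{\left(11 \right)} \right)} = -41918 - 1 = -41919$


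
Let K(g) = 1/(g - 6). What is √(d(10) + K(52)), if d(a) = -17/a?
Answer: I*√22195/115 ≈ 1.2955*I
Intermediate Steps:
K(g) = 1/(-6 + g)
√(d(10) + K(52)) = √(-17/10 + 1/(-6 + 52)) = √(-17*⅒ + 1/46) = √(-17/10 + 1/46) = √(-193/115) = I*√22195/115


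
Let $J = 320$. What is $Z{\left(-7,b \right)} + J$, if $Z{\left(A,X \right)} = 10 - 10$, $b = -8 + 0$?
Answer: $320$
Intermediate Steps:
$b = -8$
$Z{\left(A,X \right)} = 0$ ($Z{\left(A,X \right)} = 10 - 10 = 0$)
$Z{\left(-7,b \right)} + J = 0 + 320 = 320$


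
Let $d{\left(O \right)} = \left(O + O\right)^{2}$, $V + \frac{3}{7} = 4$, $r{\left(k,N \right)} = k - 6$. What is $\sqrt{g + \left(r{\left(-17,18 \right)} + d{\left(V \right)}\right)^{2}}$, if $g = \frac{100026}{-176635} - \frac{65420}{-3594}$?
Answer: $\frac{\sqrt{194195042458707441059385}}{15553241655} \approx 28.333$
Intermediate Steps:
$r{\left(k,N \right)} = -6 + k$ ($r{\left(k,N \right)} = k - 6 = -6 + k$)
$V = \frac{25}{7}$ ($V = - \frac{3}{7} + 4 = \frac{25}{7} \approx 3.5714$)
$d{\left(O \right)} = 4 O^{2}$ ($d{\left(O \right)} = \left(2 O\right)^{2} = 4 O^{2}$)
$g = \frac{5597984128}{317413095}$ ($g = 100026 \left(- \frac{1}{176635}\right) - - \frac{32710}{1797} = - \frac{100026}{176635} + \frac{32710}{1797} = \frac{5597984128}{317413095} \approx 17.636$)
$\sqrt{g + \left(r{\left(-17,18 \right)} + d{\left(V \right)}\right)^{2}} = \sqrt{\frac{5597984128}{317413095} + \left(\left(-6 - 17\right) + 4 \left(\frac{25}{7}\right)^{2}\right)^{2}} = \sqrt{\frac{5597984128}{317413095} + \left(-23 + 4 \cdot \frac{625}{49}\right)^{2}} = \sqrt{\frac{5597984128}{317413095} + \left(-23 + \frac{2500}{49}\right)^{2}} = \sqrt{\frac{5597984128}{317413095} + \left(\frac{1373}{49}\right)^{2}} = \sqrt{\frac{5597984128}{317413095} + \frac{1885129}{2401}} = \sqrt{\frac{611805390255583}{762108841095}} = \frac{\sqrt{194195042458707441059385}}{15553241655}$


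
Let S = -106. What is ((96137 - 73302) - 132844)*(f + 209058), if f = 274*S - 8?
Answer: -19802280054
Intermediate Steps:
f = -29052 (f = 274*(-106) - 8 = -29044 - 8 = -29052)
((96137 - 73302) - 132844)*(f + 209058) = ((96137 - 73302) - 132844)*(-29052 + 209058) = (22835 - 132844)*180006 = -110009*180006 = -19802280054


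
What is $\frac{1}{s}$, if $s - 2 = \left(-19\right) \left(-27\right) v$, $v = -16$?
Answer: $- \frac{1}{8206} \approx -0.00012186$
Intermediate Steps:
$s = -8206$ ($s = 2 + \left(-19\right) \left(-27\right) \left(-16\right) = 2 + 513 \left(-16\right) = 2 - 8208 = -8206$)
$\frac{1}{s} = \frac{1}{-8206} = - \frac{1}{8206}$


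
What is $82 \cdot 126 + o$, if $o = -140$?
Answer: $10192$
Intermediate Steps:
$82 \cdot 126 + o = 82 \cdot 126 - 140 = 10332 - 140 = 10192$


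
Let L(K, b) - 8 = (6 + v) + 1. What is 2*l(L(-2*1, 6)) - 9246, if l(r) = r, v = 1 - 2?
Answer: -9218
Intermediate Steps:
v = -1
L(K, b) = 14 (L(K, b) = 8 + ((6 - 1) + 1) = 8 + (5 + 1) = 8 + 6 = 14)
2*l(L(-2*1, 6)) - 9246 = 2*14 - 9246 = 28 - 9246 = -9218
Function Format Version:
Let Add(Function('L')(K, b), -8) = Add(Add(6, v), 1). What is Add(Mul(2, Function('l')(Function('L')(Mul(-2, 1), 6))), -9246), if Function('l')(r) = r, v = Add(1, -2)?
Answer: -9218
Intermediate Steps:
v = -1
Function('L')(K, b) = 14 (Function('L')(K, b) = Add(8, Add(Add(6, -1), 1)) = Add(8, Add(5, 1)) = Add(8, 6) = 14)
Add(Mul(2, Function('l')(Function('L')(Mul(-2, 1), 6))), -9246) = Add(Mul(2, 14), -9246) = Add(28, -9246) = -9218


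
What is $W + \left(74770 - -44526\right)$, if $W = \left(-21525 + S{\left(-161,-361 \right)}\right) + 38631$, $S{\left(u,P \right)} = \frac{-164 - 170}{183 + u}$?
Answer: $\frac{1500255}{11} \approx 1.3639 \cdot 10^{5}$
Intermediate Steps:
$S{\left(u,P \right)} = - \frac{334}{183 + u}$
$W = \frac{187999}{11}$ ($W = \left(-21525 - \frac{334}{183 - 161}\right) + 38631 = \left(-21525 - \frac{334}{22}\right) + 38631 = \left(-21525 - \frac{167}{11}\right) + 38631 = - \frac{236942}{11} + 38631 = \frac{187999}{11} \approx 17091.0$)
$W + \left(74770 - -44526\right) = \frac{187999}{11} + \left(74770 - -44526\right) = \frac{187999}{11} + \left(74770 + 44526\right) = \frac{187999}{11} + 119296 = \frac{1500255}{11}$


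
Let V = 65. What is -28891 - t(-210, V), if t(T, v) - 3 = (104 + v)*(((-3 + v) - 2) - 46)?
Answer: -31260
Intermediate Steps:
t(T, v) = 3 + (-51 + v)*(104 + v) (t(T, v) = 3 + (104 + v)*(((-3 + v) - 2) - 46) = 3 + (104 + v)*((-5 + v) - 46) = 3 + (104 + v)*(-51 + v) = 3 + (-51 + v)*(104 + v))
-28891 - t(-210, V) = -28891 - (-5301 + 65² + 53*65) = -28891 - (-5301 + 4225 + 3445) = -28891 - 1*2369 = -28891 - 2369 = -31260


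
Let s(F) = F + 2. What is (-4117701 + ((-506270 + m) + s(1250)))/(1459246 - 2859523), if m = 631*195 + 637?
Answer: 1499679/466759 ≈ 3.2130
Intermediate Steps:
s(F) = 2 + F
m = 123682 (m = 123045 + 637 = 123682)
(-4117701 + ((-506270 + m) + s(1250)))/(1459246 - 2859523) = (-4117701 + ((-506270 + 123682) + (2 + 1250)))/(1459246 - 2859523) = (-4117701 + (-382588 + 1252))/(-1400277) = (-4117701 - 381336)*(-1/1400277) = -4499037*(-1/1400277) = 1499679/466759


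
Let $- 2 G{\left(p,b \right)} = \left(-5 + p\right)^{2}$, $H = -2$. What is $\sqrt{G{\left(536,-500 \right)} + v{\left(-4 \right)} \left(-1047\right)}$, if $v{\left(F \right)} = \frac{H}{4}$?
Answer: $i \sqrt{140457} \approx 374.78 i$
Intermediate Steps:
$G{\left(p,b \right)} = - \frac{\left(-5 + p\right)^{2}}{2}$
$v{\left(F \right)} = - \frac{1}{2}$ ($v{\left(F \right)} = - \frac{2}{4} = \left(-2\right) \frac{1}{4} = - \frac{1}{2}$)
$\sqrt{G{\left(536,-500 \right)} + v{\left(-4 \right)} \left(-1047\right)} = \sqrt{- \frac{\left(-5 + 536\right)^{2}}{2} - - \frac{1047}{2}} = \sqrt{- \frac{531^{2}}{2} + \frac{1047}{2}} = \sqrt{\left(- \frac{1}{2}\right) 281961 + \frac{1047}{2}} = \sqrt{- \frac{281961}{2} + \frac{1047}{2}} = \sqrt{-140457} = i \sqrt{140457}$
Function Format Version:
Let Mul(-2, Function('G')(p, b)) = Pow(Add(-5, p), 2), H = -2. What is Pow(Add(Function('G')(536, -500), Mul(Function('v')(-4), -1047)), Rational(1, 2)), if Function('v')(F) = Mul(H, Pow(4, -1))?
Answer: Mul(I, Pow(140457, Rational(1, 2))) ≈ Mul(374.78, I)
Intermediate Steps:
Function('G')(p, b) = Mul(Rational(-1, 2), Pow(Add(-5, p), 2))
Function('v')(F) = Rational(-1, 2) (Function('v')(F) = Mul(-2, Pow(4, -1)) = Mul(-2, Rational(1, 4)) = Rational(-1, 2))
Pow(Add(Function('G')(536, -500), Mul(Function('v')(-4), -1047)), Rational(1, 2)) = Pow(Add(Mul(Rational(-1, 2), Pow(Add(-5, 536), 2)), Mul(Rational(-1, 2), -1047)), Rational(1, 2)) = Pow(Add(Mul(Rational(-1, 2), Pow(531, 2)), Rational(1047, 2)), Rational(1, 2)) = Pow(Add(Mul(Rational(-1, 2), 281961), Rational(1047, 2)), Rational(1, 2)) = Pow(Add(Rational(-281961, 2), Rational(1047, 2)), Rational(1, 2)) = Pow(-140457, Rational(1, 2)) = Mul(I, Pow(140457, Rational(1, 2)))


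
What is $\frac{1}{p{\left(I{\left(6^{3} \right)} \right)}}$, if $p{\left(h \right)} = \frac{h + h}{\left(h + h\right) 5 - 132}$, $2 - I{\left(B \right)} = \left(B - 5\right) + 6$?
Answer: $\frac{1141}{215} \approx 5.307$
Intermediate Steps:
$I{\left(B \right)} = 1 - B$ ($I{\left(B \right)} = 2 - \left(\left(B - 5\right) + 6\right) = 2 - \left(\left(-5 + B\right) + 6\right) = 2 - \left(1 + B\right) = 1 - B$)
$p{\left(h \right)} = \frac{2 h}{-132 + 10 h}$ ($p{\left(h \right)} = \frac{2 h}{2 h 5 - 132} = \frac{2 h}{10 h - 132} = \frac{2 h}{-132 + 10 h}$)
$\frac{1}{p{\left(I{\left(6^{3} \right)} \right)}} = \frac{1}{\left(1 - 6^{3}\right) \frac{1}{-66 + 5 \left(1 - 6^{3}\right)}} = \frac{1}{\left(1 - 216\right) \frac{1}{-66 + 5 \left(1 - 216\right)}} = \frac{1}{\left(-215\right) \frac{1}{-66 + 5 \left(-215\right)}} = \frac{1}{\left(-215\right) \frac{1}{-66 - 1075}} = \frac{1}{\left(-215\right) \frac{1}{-1141}} = \frac{1}{\left(-215\right) \left(- \frac{1}{1141}\right)} = \frac{1}{\frac{215}{1141}} = \frac{1141}{215}$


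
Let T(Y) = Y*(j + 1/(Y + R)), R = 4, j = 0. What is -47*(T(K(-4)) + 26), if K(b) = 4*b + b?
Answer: -5123/4 ≈ -1280.8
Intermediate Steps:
K(b) = 5*b
T(Y) = Y/(4 + Y) (T(Y) = Y*(0 + 1/(Y + 4)) = Y*(0 + 1/(4 + Y)) = Y/(4 + Y))
-47*(T(K(-4)) + 26) = -47*((5*(-4))/(4 + 5*(-4)) + 26) = -47*(-20/(4 - 20) + 26) = -47*(-20/(-16) + 26) = -47*(-20*(-1/16) + 26) = -47*(5/4 + 26) = -47*109/4 = -5123/4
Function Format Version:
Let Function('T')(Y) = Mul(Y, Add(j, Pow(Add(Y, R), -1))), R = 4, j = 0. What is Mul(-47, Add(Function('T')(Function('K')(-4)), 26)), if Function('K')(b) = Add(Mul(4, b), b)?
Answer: Rational(-5123, 4) ≈ -1280.8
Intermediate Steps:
Function('K')(b) = Mul(5, b)
Function('T')(Y) = Mul(Y, Pow(Add(4, Y), -1)) (Function('T')(Y) = Mul(Y, Add(0, Pow(Add(Y, 4), -1))) = Mul(Y, Add(0, Pow(Add(4, Y), -1))) = Mul(Y, Pow(Add(4, Y), -1)))
Mul(-47, Add(Function('T')(Function('K')(-4)), 26)) = Mul(-47, Add(Mul(Mul(5, -4), Pow(Add(4, Mul(5, -4)), -1)), 26)) = Mul(-47, Add(Mul(-20, Pow(Add(4, -20), -1)), 26)) = Mul(-47, Add(Mul(-20, Pow(-16, -1)), 26)) = Mul(-47, Add(Mul(-20, Rational(-1, 16)), 26)) = Mul(-47, Add(Rational(5, 4), 26)) = Mul(-47, Rational(109, 4)) = Rational(-5123, 4)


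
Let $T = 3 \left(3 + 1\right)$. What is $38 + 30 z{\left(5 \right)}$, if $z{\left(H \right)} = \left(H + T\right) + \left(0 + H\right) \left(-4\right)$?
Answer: $-52$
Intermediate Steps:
$T = 12$ ($T = 3 \cdot 4 = 12$)
$z{\left(H \right)} = 12 - 3 H$ ($z{\left(H \right)} = \left(H + 12\right) + \left(0 + H\right) \left(-4\right) = \left(12 + H\right) + H \left(-4\right) = \left(12 + H\right) - 4 H = 12 - 3 H$)
$38 + 30 z{\left(5 \right)} = 38 + 30 \left(12 - 15\right) = 38 + 30 \left(-3\right) = 38 - 90 = -52$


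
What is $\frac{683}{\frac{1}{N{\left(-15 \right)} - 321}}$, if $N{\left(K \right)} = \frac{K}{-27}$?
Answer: $- \frac{1969772}{9} \approx -2.1886 \cdot 10^{5}$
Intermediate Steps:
$N{\left(K \right)} = - \frac{K}{27}$ ($N{\left(K \right)} = K \left(- \frac{1}{27}\right) = - \frac{K}{27}$)
$\frac{683}{\frac{1}{N{\left(-15 \right)} - 321}} = \frac{683}{\frac{1}{\left(- \frac{1}{27}\right) \left(-15\right) - 321}} = \frac{683}{\frac{1}{\frac{5}{9} - 321}} = \frac{683}{\frac{1}{- \frac{2884}{9}}} = \frac{683}{- \frac{9}{2884}} = 683 \left(- \frac{2884}{9}\right) = - \frac{1969772}{9}$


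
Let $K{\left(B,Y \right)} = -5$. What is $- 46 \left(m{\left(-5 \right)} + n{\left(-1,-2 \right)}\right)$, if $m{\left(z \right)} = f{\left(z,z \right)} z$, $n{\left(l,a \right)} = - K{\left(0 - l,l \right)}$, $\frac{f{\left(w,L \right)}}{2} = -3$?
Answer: $-1610$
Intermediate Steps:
$f{\left(w,L \right)} = -6$ ($f{\left(w,L \right)} = 2 \left(-3\right) = -6$)
$n{\left(l,a \right)} = 5$ ($n{\left(l,a \right)} = \left(-1\right) \left(-5\right) = 5$)
$m{\left(z \right)} = - 6 z$
$- 46 \left(m{\left(-5 \right)} + n{\left(-1,-2 \right)}\right) = - 46 \left(\left(-6\right) \left(-5\right) + 5\right) = - 46 \left(30 + 5\right) = \left(-46\right) 35 = -1610$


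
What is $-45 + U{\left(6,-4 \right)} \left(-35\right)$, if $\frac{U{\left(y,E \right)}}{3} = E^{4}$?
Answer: $-26925$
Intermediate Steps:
$U{\left(y,E \right)} = 3 E^{4}$
$-45 + U{\left(6,-4 \right)} \left(-35\right) = -45 + 3 \left(-4\right)^{4} \left(-35\right) = -45 + 3 \cdot 256 \left(-35\right) = -45 + 768 \left(-35\right) = -45 - 26880 = -26925$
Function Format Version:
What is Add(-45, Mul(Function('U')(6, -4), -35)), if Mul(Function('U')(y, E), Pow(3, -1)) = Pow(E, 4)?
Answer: -26925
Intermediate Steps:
Function('U')(y, E) = Mul(3, Pow(E, 4))
Add(-45, Mul(Function('U')(6, -4), -35)) = Add(-45, Mul(Mul(3, Pow(-4, 4)), -35)) = Add(-45, Mul(Mul(3, 256), -35)) = Add(-45, Mul(768, -35)) = Add(-45, -26880) = -26925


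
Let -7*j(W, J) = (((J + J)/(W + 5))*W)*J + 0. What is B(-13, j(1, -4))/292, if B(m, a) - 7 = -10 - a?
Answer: -47/6132 ≈ -0.0076647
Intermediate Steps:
j(W, J) = -2*W*J²/(7*(5 + W)) (j(W, J) = -((((J + J)/(W + 5))*W)*J + 0)/7 = -((((2*J)/(5 + W))*W)*J + 0)/7 = -(((2*J/(5 + W))*W)*J + 0)/7 = -((2*J*W/(5 + W))*J + 0)/7 = -(2*W*J²/(5 + W) + 0)/7 = -2*W*J²/(7*(5 + W)))
B(m, a) = -3 - a (B(m, a) = 7 + (-10 - a) = -3 - a)
B(-13, j(1, -4))/292 = (-3 - (-2)*(-4)²/(35 + 7*1))/292 = (-3 - (-2)*16/(35 + 7))*(1/292) = (-3 - (-2)*16/42)*(1/292) = (-3 - 1*(-16/21))*(1/292) = (-3 + 16/21)*(1/292) = -47/21*1/292 = -47/6132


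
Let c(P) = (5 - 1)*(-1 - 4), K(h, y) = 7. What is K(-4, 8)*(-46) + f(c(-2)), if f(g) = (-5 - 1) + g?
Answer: -348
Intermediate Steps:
c(P) = -20 (c(P) = 4*(-5) = -20)
f(g) = -6 + g
K(-4, 8)*(-46) + f(c(-2)) = 7*(-46) + (-6 - 20) = -322 - 26 = -348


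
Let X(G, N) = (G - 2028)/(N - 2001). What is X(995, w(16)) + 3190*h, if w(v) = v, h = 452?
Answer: 2862132833/1985 ≈ 1.4419e+6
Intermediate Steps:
X(G, N) = (-2028 + G)/(-2001 + N)
X(995, w(16)) + 3190*h = (-2028 + 995)/(-2001 + 16) + 3190*452 = -1033/(-1985) + 1441880 = -1/1985*(-1033) + 1441880 = 1033/1985 + 1441880 = 2862132833/1985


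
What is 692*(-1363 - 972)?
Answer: -1615820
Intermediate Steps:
692*(-1363 - 972) = 692*(-2335) = -1615820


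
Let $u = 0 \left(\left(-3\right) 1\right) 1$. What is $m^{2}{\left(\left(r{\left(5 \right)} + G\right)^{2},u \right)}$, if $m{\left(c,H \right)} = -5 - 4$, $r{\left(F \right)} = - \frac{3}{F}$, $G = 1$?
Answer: $81$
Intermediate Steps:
$u = 0$ ($u = 0 \left(-3\right) 1 = 0 \cdot 1 = 0$)
$m{\left(c,H \right)} = -9$
$m^{2}{\left(\left(r{\left(5 \right)} + G\right)^{2},u \right)} = \left(-9\right)^{2} = 81$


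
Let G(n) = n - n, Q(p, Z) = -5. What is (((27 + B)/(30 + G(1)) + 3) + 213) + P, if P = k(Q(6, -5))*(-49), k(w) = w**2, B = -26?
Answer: -30269/30 ≈ -1009.0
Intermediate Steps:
G(n) = 0
P = -1225 (P = (-5)**2*(-49) = 25*(-49) = -1225)
(((27 + B)/(30 + G(1)) + 3) + 213) + P = (((27 - 26)/(30 + 0) + 3) + 213) - 1225 = ((1/30 + 3) + 213) - 1225 = (91/30 + 213) - 1225 = 6481/30 - 1225 = -30269/30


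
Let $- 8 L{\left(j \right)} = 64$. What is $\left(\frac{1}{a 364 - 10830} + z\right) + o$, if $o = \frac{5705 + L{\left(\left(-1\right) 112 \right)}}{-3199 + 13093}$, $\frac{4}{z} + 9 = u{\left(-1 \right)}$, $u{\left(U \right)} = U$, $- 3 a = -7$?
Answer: $\frac{21688097}{123435895} \approx 0.1757$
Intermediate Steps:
$a = \frac{7}{3}$ ($a = \left(- \frac{1}{3}\right) \left(-7\right) = \frac{7}{3} \approx 2.3333$)
$L{\left(j \right)} = -8$ ($L{\left(j \right)} = \left(- \frac{1}{8}\right) 64 = -8$)
$z = - \frac{2}{5}$ ($z = \frac{4}{-9 - 1} = \frac{4}{-10} = 4 \left(- \frac{1}{10}\right) = - \frac{2}{5} \approx -0.4$)
$o = \frac{1899}{3298}$ ($o = \frac{5705 - 8}{-3199 + 13093} = \frac{5697}{9894} = 5697 \cdot \frac{1}{9894} = \frac{1899}{3298} \approx 0.5758$)
$\left(\frac{1}{a 364 - 10830} + z\right) + o = \left(\frac{1}{\frac{7}{3} \cdot 364 - 10830} - \frac{2}{5}\right) + \frac{1899}{3298} = \left(\frac{1}{\frac{2548}{3} - 10830} - \frac{2}{5}\right) + \frac{1899}{3298} = \left(\frac{1}{- \frac{29942}{3}} - \frac{2}{5}\right) + \frac{1899}{3298} = \left(- \frac{3}{29942} - \frac{2}{5}\right) + \frac{1899}{3298} = - \frac{59899}{149710} + \frac{1899}{3298} = \frac{21688097}{123435895}$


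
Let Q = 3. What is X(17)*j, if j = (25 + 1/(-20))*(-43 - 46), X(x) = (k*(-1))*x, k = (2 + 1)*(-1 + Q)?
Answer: 2264961/10 ≈ 2.2650e+5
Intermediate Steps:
k = 6 (k = (2 + 1)*(-1 + 3) = 3*2 = 6)
X(x) = -6*x (X(x) = (6*(-1))*x = -6*x)
j = -44411/20 (j = (25 - 1/20)*(-89) = (499/20)*(-89) = -44411/20 ≈ -2220.6)
X(17)*j = -6*17*(-44411/20) = -102*(-44411/20) = 2264961/10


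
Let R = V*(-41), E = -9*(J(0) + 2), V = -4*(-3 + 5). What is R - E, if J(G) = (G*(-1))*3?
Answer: 346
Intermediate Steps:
J(G) = -3*G (J(G) = -G*3 = -3*G)
V = -8 (V = -4*2 = -8)
E = -18 (E = -9*(-3*0 + 2) = -9*(0 + 2) = -9*2 = -18)
R = 328 (R = -8*(-41) = 328)
R - E = 328 - 1*(-18) = 328 + 18 = 346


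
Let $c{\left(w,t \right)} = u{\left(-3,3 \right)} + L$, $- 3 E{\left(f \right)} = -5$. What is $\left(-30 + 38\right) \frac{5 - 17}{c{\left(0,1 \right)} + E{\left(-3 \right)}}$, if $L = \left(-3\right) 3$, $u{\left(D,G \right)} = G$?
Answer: $\frac{288}{13} \approx 22.154$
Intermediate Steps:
$L = -9$
$E{\left(f \right)} = \frac{5}{3}$ ($E{\left(f \right)} = \left(- \frac{1}{3}\right) \left(-5\right) = \frac{5}{3}$)
$c{\left(w,t \right)} = -6$ ($c{\left(w,t \right)} = 3 - 9 = -6$)
$\left(-30 + 38\right) \frac{5 - 17}{c{\left(0,1 \right)} + E{\left(-3 \right)}} = \left(-30 + 38\right) \frac{5 - 17}{-6 + \frac{5}{3}} = 8 \left(- \frac{12}{- \frac{13}{3}}\right) = 8 \left(\left(-12\right) \left(- \frac{3}{13}\right)\right) = 8 \cdot \frac{36}{13} = \frac{288}{13}$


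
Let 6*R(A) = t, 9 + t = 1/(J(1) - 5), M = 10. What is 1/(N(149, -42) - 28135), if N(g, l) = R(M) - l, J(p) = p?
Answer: -24/674269 ≈ -3.5594e-5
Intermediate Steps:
t = -37/4 (t = -9 + 1/(1 - 5) = -9 + 1/(-4) = -9 - ¼ = -37/4 ≈ -9.2500)
R(A) = -37/24 (R(A) = (⅙)*(-37/4) = -37/24)
N(g, l) = -37/24 - l
1/(N(149, -42) - 28135) = 1/((-37/24 - 1*(-42)) - 28135) = 1/((-37/24 + 42) - 28135) = 1/(971/24 - 28135) = 1/(-674269/24) = -24/674269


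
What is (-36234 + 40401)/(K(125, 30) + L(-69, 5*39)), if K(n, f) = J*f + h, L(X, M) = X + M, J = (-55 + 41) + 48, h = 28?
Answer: 4167/1174 ≈ 3.5494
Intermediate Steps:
J = 34 (J = -14 + 48 = 34)
L(X, M) = M + X
K(n, f) = 28 + 34*f (K(n, f) = 34*f + 28 = 28 + 34*f)
(-36234 + 40401)/(K(125, 30) + L(-69, 5*39)) = (-36234 + 40401)/((28 + 34*30) + (5*39 - 69)) = 4167/((28 + 1020) + (195 - 69)) = 4167/(1048 + 126) = 4167/1174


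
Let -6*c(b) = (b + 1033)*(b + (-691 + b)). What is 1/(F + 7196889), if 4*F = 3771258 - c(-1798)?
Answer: 8/66210813 ≈ 1.2083e-7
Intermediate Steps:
c(b) = -(-691 + 2*b)*(1033 + b)/6 (c(b) = -(b + 1033)*(b + (-691 + b))/6 = -(1033 + b)*(-691 + 2*b)/6 = -(-691 + 2*b)*(1033 + b)/6)
F = 8635701/8 (F = (3771258 - (713803/6 - 1375/6*(-1798) - ⅓*(-1798)²))/4 = (3771258 - (713803/6 + 1236125/3 - ⅓*3232804))/4 = (3771258 - (713803/6 + 1236125/3 - 3232804/3))/4 = (3771258 - 1*(-1093185/2))/4 = (3771258 + 1093185/2)/4 = (¼)*(8635701/2) = 8635701/8 ≈ 1.0795e+6)
1/(F + 7196889) = 1/(8635701/8 + 7196889) = 1/(66210813/8) = 8/66210813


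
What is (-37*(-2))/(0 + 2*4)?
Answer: 37/4 ≈ 9.2500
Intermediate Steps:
(-37*(-2))/(0 + 2*4) = 74/(0 + 8) = 74/8 = 74*(⅛) = 37/4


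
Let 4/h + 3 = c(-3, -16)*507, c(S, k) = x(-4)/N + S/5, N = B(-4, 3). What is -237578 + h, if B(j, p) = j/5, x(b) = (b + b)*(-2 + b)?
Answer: -9125133407/38409 ≈ -2.3758e+5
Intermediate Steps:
x(b) = 2*b*(-2 + b) (x(b) = (2*b)*(-2 + b) = 2*b*(-2 + b))
B(j, p) = j/5 (B(j, p) = j*(1/5) = j/5)
N = -4/5 (N = (1/5)*(-4) = -4/5 ≈ -0.80000)
c(S, k) = -60 + S/5 (c(S, k) = (2*(-4)*(-2 - 4))/(-4/5) + S/5 = (2*(-4)*(-6))*(-5/4) + S*(1/5) = 48*(-5/4) + S/5 = -60 + S/5)
h = -5/38409 (h = 4/(-3 + (-60 + (1/5)*(-3))*507) = 4/(-3 + (-60 - 3/5)*507) = 4/(-3 - 303/5*507) = 4/(-3 - 153621/5) = 4/(-153636/5) = 4*(-5/153636) = -5/38409 ≈ -0.00013018)
-237578 + h = -237578 - 5/38409 = -9125133407/38409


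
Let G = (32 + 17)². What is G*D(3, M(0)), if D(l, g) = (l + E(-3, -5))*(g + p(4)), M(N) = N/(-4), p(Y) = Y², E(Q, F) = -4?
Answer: -38416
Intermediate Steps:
M(N) = -N/4 (M(N) = N*(-¼) = -N/4)
D(l, g) = (-4 + l)*(16 + g) (D(l, g) = (l - 4)*(g + 4²) = (-4 + l)*(g + 16) = (-4 + l)*(16 + g))
G = 2401 (G = 49² = 2401)
G*D(3, M(0)) = 2401*(-64 - (-1)*0 + 16*3 - ¼*0*3) = 2401*(-64 - 4*0 + 48 + 0*3) = 2401*(-64 + 0 + 48 + 0) = 2401*(-16) = -38416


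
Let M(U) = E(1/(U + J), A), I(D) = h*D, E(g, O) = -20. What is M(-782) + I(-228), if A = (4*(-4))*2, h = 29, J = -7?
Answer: -6632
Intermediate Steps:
A = -32 (A = -16*2 = -32)
I(D) = 29*D
M(U) = -20
M(-782) + I(-228) = -20 + 29*(-228) = -20 - 6612 = -6632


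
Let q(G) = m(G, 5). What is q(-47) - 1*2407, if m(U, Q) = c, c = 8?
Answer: -2399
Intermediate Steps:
m(U, Q) = 8
q(G) = 8
q(-47) - 1*2407 = 8 - 1*2407 = 8 - 2407 = -2399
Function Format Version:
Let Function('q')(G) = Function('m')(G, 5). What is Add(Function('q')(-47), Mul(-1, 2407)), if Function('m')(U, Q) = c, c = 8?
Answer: -2399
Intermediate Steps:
Function('m')(U, Q) = 8
Function('q')(G) = 8
Add(Function('q')(-47), Mul(-1, 2407)) = Add(8, Mul(-1, 2407)) = Add(8, -2407) = -2399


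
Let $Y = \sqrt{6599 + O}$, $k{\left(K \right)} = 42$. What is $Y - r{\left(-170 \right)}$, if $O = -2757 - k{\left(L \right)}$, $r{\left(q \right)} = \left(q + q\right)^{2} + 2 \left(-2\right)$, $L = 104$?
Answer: $-115596 + 10 \sqrt{38} \approx -1.1553 \cdot 10^{5}$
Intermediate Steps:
$r{\left(q \right)} = -4 + 4 q^{2}$ ($r{\left(q \right)} = \left(2 q\right)^{2} - 4 = 4 q^{2} - 4 = -4 + 4 q^{2}$)
$O = -2799$ ($O = -2757 - 42 = -2799$)
$Y = 10 \sqrt{38}$ ($Y = \sqrt{6599 - 2799} = \sqrt{3800} = 10 \sqrt{38} \approx 61.644$)
$Y - r{\left(-170 \right)} = 10 \sqrt{38} - \left(-4 + 4 \left(-170\right)^{2}\right) = 10 \sqrt{38} - \left(-4 + 4 \cdot 28900\right) = 10 \sqrt{38} - \left(-4 + 115600\right) = 10 \sqrt{38} - 115596 = -115596 + 10 \sqrt{38}$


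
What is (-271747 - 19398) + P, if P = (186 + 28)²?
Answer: -245349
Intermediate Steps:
P = 45796 (P = 214² = 45796)
(-271747 - 19398) + P = (-271747 - 19398) + 45796 = -291145 + 45796 = -245349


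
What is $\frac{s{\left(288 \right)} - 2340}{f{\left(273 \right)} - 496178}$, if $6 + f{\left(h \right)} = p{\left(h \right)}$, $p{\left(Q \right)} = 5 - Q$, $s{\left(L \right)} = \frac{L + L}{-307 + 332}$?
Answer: $\frac{4827}{1034275} \approx 0.004667$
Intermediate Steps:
$s{\left(L \right)} = \frac{2 L}{25}$
$f{\left(h \right)} = -1 - h$ ($f{\left(h \right)} = -6 - \left(-5 + h\right) = -1 - h$)
$\frac{s{\left(288 \right)} - 2340}{f{\left(273 \right)} - 496178} = \frac{\frac{2}{25} \cdot 288 - 2340}{\left(-1 - 273\right) - 496178} = \frac{\frac{576}{25} - 2340}{\left(-1 - 273\right) - 496178} = - \frac{57924}{25 \left(-274 - 496178\right)} = - \frac{57924}{25 \left(-496452\right)} = \left(- \frac{57924}{25}\right) \left(- \frac{1}{496452}\right) = \frac{4827}{1034275}$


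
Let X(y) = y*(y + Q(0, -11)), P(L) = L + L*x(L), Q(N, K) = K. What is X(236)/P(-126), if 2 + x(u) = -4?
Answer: 590/7 ≈ 84.286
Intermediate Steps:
x(u) = -6 (x(u) = -2 - 4 = -6)
P(L) = -5*L (P(L) = L + L*(-6) = L - 6*L = -5*L)
X(y) = y*(-11 + y) (X(y) = y*(y - 11) = y*(-11 + y))
X(236)/P(-126) = (236*(-11 + 236))/((-5*(-126))) = (236*225)/630 = 53100*(1/630) = 590/7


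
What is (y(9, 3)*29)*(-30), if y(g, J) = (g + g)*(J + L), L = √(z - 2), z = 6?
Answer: -78300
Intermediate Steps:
L = 2 (L = √(6 - 2) = √4 = 2)
y(g, J) = 2*g*(2 + J) (y(g, J) = (g + g)*(J + 2) = (2*g)*(2 + J) = 2*g*(2 + J))
(y(9, 3)*29)*(-30) = ((2*9*(2 + 3))*29)*(-30) = ((2*9*5)*29)*(-30) = (90*29)*(-30) = 2610*(-30) = -78300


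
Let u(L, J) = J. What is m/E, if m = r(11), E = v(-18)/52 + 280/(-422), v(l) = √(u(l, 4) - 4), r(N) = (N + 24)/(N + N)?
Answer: -211/88 ≈ -2.3977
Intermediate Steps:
r(N) = (24 + N)/(2*N) (r(N) = (24 + N)/((2*N)) = (24 + N)*(1/(2*N)) = (24 + N)/(2*N))
v(l) = 0 (v(l) = √(4 - 4) = √0 = 0)
E = -140/211 (E = 0/52 + 280/(-422) = 0*(1/52) + 280*(-1/422) = 0 - 140/211 = -140/211 ≈ -0.66351)
m = 35/22 (m = (½)*(24 + 11)/11 = (½)*(1/11)*35 = 35/22 ≈ 1.5909)
m/E = 35/(22*(-140/211)) = (35/22)*(-211/140) = -211/88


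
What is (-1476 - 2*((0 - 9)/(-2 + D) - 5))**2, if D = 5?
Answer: 2131600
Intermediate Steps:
(-1476 - 2*((0 - 9)/(-2 + D) - 5))**2 = (-1476 - 2*((0 - 9)/(-2 + 5) - 5))**2 = (-1476 - 2*(-9/3 - 5))**2 = (-1476 - 2*(-9*1/3 - 5))**2 = (-1476 - 2*(-3 - 5))**2 = (-1476 - 2*(-8))**2 = (-1476 + 16)**2 = (-1460)**2 = 2131600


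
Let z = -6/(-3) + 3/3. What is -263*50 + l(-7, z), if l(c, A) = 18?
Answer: -13132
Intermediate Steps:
z = 3 (z = -6*(-1/3) + 3*(1/3) = 2 + 1 = 3)
-263*50 + l(-7, z) = -263*50 + 18 = -13150 + 18 = -13132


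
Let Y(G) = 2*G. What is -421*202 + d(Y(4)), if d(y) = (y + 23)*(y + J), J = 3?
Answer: -84701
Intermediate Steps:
d(y) = (3 + y)*(23 + y) (d(y) = (y + 23)*(y + 3) = (23 + y)*(3 + y) = (3 + y)*(23 + y))
-421*202 + d(Y(4)) = -421*202 + (69 + (2*4)**2 + 26*(2*4)) = -85042 + (69 + 8**2 + 26*8) = -85042 + (69 + 64 + 208) = -85042 + 341 = -84701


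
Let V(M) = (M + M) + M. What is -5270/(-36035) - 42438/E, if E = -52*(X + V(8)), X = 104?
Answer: 156433045/23984896 ≈ 6.5221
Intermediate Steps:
V(M) = 3*M (V(M) = 2*M + M = 3*M)
E = -6656 (E = -52*(104 + 3*8) = -52*(104 + 24) = -52*128 = -6656)
-5270/(-36035) - 42438/E = -5270/(-36035) - 42438/(-6656) = -5270*(-1/36035) - 42438*(-1/6656) = 1054/7207 + 21219/3328 = 156433045/23984896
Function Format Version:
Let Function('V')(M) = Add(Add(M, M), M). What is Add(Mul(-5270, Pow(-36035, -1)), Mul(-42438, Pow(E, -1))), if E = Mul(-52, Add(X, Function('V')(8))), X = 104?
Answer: Rational(156433045, 23984896) ≈ 6.5221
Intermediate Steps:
Function('V')(M) = Mul(3, M) (Function('V')(M) = Add(Mul(2, M), M) = Mul(3, M))
E = -6656 (E = Mul(-52, Add(104, Mul(3, 8))) = Mul(-52, Add(104, 24)) = Mul(-52, 128) = -6656)
Add(Mul(-5270, Pow(-36035, -1)), Mul(-42438, Pow(E, -1))) = Add(Mul(-5270, Pow(-36035, -1)), Mul(-42438, Pow(-6656, -1))) = Add(Mul(-5270, Rational(-1, 36035)), Mul(-42438, Rational(-1, 6656))) = Add(Rational(1054, 7207), Rational(21219, 3328)) = Rational(156433045, 23984896)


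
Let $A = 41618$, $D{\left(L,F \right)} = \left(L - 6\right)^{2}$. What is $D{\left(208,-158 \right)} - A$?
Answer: $-814$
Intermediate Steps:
$D{\left(L,F \right)} = \left(-6 + L\right)^{2}$
$D{\left(208,-158 \right)} - A = \left(-6 + 208\right)^{2} - 41618 = 202^{2} - 41618 = 40804 - 41618 = -814$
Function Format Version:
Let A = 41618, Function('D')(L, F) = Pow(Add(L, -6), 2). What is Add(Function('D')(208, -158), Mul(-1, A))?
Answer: -814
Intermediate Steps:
Function('D')(L, F) = Pow(Add(-6, L), 2)
Add(Function('D')(208, -158), Mul(-1, A)) = Add(Pow(Add(-6, 208), 2), Mul(-1, 41618)) = Add(Pow(202, 2), -41618) = Add(40804, -41618) = -814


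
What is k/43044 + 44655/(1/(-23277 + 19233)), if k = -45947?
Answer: -7773093038027/43044 ≈ -1.8058e+8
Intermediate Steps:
k/43044 + 44655/(1/(-23277 + 19233)) = -45947/43044 + 44655/(1/(-23277 + 19233)) = -45947*1/43044 + 44655/(1/(-4044)) = -45947/43044 + 44655/(-1/4044) = -45947/43044 + 44655*(-4044) = -45947/43044 - 180584820 = -7773093038027/43044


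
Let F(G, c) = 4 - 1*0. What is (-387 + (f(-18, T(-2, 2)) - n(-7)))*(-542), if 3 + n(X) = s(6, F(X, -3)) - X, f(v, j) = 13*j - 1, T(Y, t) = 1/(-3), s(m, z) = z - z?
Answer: 644438/3 ≈ 2.1481e+5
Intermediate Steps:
F(G, c) = 4 (F(G, c) = 4 + 0 = 4)
s(m, z) = 0
T(Y, t) = -1/3
f(v, j) = -1 + 13*j
n(X) = -3 - X (n(X) = -3 + (0 - X) = -3 - X)
(-387 + (f(-18, T(-2, 2)) - n(-7)))*(-542) = (-387 + ((-1 + 13*(-1/3)) - (-3 - 1*(-7))))*(-542) = (-387 + ((-1 - 13/3) - (-3 + 7)))*(-542) = (-387 + (-16/3 - 1*4))*(-542) = (-387 + (-16/3 - 4))*(-542) = (-387 - 28/3)*(-542) = -1189/3*(-542) = 644438/3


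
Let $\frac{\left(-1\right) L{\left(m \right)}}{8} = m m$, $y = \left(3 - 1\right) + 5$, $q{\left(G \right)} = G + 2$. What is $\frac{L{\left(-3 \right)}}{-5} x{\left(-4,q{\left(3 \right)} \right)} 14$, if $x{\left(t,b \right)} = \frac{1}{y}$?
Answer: $\frac{144}{5} \approx 28.8$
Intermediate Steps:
$q{\left(G \right)} = 2 + G$
$y = 7$ ($y = 2 + 5 = 7$)
$L{\left(m \right)} = - 8 m^{2}$ ($L{\left(m \right)} = - 8 m m = - 8 m^{2}$)
$x{\left(t,b \right)} = \frac{1}{7}$
$\frac{L{\left(-3 \right)}}{-5} x{\left(-4,q{\left(3 \right)} \right)} 14 = \frac{\left(-8\right) \left(-3\right)^{2}}{-5} \cdot \frac{1}{7} \cdot 14 = \left(-8\right) 9 \left(- \frac{1}{5}\right) \frac{1}{7} \cdot 14 = \left(-72\right) \left(- \frac{1}{5}\right) \frac{1}{7} \cdot 14 = \frac{72}{5} \cdot \frac{1}{7} \cdot 14 = \frac{72}{35} \cdot 14 = \frac{144}{5}$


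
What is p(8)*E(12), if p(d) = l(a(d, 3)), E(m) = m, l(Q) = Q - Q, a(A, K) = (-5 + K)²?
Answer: 0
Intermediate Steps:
l(Q) = 0
p(d) = 0
p(8)*E(12) = 0*12 = 0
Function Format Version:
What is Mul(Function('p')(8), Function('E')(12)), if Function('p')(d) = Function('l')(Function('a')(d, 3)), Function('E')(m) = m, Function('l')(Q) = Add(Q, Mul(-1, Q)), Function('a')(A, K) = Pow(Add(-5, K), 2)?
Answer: 0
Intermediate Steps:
Function('l')(Q) = 0
Function('p')(d) = 0
Mul(Function('p')(8), Function('E')(12)) = Mul(0, 12) = 0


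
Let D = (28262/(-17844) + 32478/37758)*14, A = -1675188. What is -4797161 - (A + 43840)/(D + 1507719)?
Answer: -7251596144633600078/1511643611761 ≈ -4.7972e+6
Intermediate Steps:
D = -40631597/4010439 (D = (28262*(-1/17844) + 32478*(1/37758))*14 = (-14131/8922 + 5413/6293)*14 = -40631597/56146146*14 = -40631597/4010439 ≈ -10.131)
-4797161 - (A + 43840)/(D + 1507719) = -4797161 - (-1675188 + 43840)/(-40631597/4010439 + 1507719) = -4797161 - (-1631348)/6046574447044/4010439 = -4797161 - (-1631348)*4010439/6046574447044 = -4797161 - 1*(-1635605410443/1511643611761) = -4797161 + 1635605410443/1511643611761 = -7251596144633600078/1511643611761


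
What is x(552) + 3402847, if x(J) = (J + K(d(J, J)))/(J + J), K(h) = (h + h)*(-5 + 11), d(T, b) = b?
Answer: 6805707/2 ≈ 3.4029e+6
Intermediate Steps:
K(h) = 12*h (K(h) = (2*h)*6 = 12*h)
x(J) = 13/2 (x(J) = (J + 12*J)/(J + J) = (13*J)/((2*J)) = (13*J)*(1/(2*J)) = 13/2)
x(552) + 3402847 = 13/2 + 3402847 = 6805707/2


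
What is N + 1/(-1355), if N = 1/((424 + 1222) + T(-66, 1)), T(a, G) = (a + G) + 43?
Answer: -269/2200520 ≈ -0.00012224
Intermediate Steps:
T(a, G) = 43 + G + a (T(a, G) = (G + a) + 43 = 43 + G + a)
N = 1/1624 (N = 1/((424 + 1222) + (43 + 1 - 66)) = 1/(1646 - 22) = 1/1624 ≈ 0.00061576)
N + 1/(-1355) = 1/1624 + 1/(-1355) = 1/1624 - 1/1355 = -269/2200520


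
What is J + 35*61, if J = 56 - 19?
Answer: 2172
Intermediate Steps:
J = 37
J + 35*61 = 37 + 35*61 = 37 + 2135 = 2172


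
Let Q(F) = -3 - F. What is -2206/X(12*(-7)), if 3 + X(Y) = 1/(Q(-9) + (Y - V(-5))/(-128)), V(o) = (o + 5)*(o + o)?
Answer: 469878/607 ≈ 774.10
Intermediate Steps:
V(o) = 2*o*(5 + o) (V(o) = (5 + o)*(2*o) = 2*o*(5 + o))
X(Y) = -3 + 1/(6 - Y/128) (X(Y) = -3 + 1/((-3 - 1*(-9)) + (Y - 2*(-5)*(5 - 5))/(-128)) = -3 + 1/((-3 + 9) + (Y - 2*(-5)*0)*(-1/128)) = -3 + 1/(6 + (Y - 1*0)*(-1/128)) = -3 + 1/(6 + (Y + 0)*(-1/128)) = -3 + 1/(6 + Y*(-1/128)) = -3 + 1/(6 - Y/128))
-2206/X(12*(-7)) = -2206*(-768 + 12*(-7))/(2176 - 36*(-7)) = -2206*(-768 - 84)/(2176 - 3*(-84)) = -2206*(-852/(2176 + 252)) = -2206/((-1/852*2428)) = -2206/(-607/213) = -2206*(-213/607) = 469878/607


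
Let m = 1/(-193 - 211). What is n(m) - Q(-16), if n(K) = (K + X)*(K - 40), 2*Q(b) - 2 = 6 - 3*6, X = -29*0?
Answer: 832241/163216 ≈ 5.0990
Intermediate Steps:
X = 0
Q(b) = -5 (Q(b) = 1 + (6 - 3*6)/2 = 1 + (6 - 18)/2 = 1 + (1/2)*(-12) = 1 - 6 = -5)
m = -1/404 (m = 1/(-404) = -1/404 ≈ -0.0024752)
n(K) = K*(-40 + K) (n(K) = (K + 0)*(K - 40) = K*(-40 + K))
n(m) - Q(-16) = -(-40 - 1/404)/404 - 1*(-5) = -1/404*(-16161/404) + 5 = 16161/163216 + 5 = 832241/163216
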